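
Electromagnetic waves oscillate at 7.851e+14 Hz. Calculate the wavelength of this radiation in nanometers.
381.85 nm

Using the wave equation: c = fλ

Solving for wavelength:
λ = c/f = (3×10⁸ m/s) / (7.851e+14 Hz)
λ = 381.85 nm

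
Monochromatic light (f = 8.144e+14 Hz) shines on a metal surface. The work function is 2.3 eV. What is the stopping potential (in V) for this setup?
1.0681 V

The stopping potential V_s satisfies: eV_s = KE_max

First, find KE_max using Einstein's equation:
E_photon = hf = (6.626×10⁻³⁴ J·s)(8.144e+14 Hz) = 3.3681 eV
KE_max = E_photon - φ = 3.3681 - 2.3 = 1.0681 eV

Since eV_s = KE_max:
V_s = KE_max/e = 1.0681 V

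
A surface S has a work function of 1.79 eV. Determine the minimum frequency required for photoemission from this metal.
4.3282e+14 Hz

The threshold frequency is when the photon energy equals the work function:
hf₀ = φ

Solving for f₀:
f₀ = φ/h = (1.79 eV × 1.602×10⁻¹⁹ J/eV) / (6.626×10⁻³⁴ J·s)
f₀ = 4.3282e+14 Hz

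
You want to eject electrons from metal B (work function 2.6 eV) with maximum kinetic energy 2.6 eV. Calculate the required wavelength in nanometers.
238.43 nm

From Einstein's equation: KE_max = hc/λ - φ

Rearranging for λ:
hc/λ = KE_max + φ
λ = hc/(KE_max + φ)

Required photon energy:
E_photon = KE_max + φ = 2.6 + 2.6 = 5.20 eV

Required wavelength:
λ = hc/E_photon = (6.626×10⁻³⁴)(3×10⁸) / (5.20 × 1.602×10⁻¹⁹)
λ = 238.43 nm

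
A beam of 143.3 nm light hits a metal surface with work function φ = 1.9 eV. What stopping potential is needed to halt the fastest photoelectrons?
6.7521 V

The stopping potential V_s satisfies: eV_s = KE_max

First, find KE_max using Einstein's equation:
E_photon = hc/λ = 8.6521 eV
KE_max = E_photon - φ = 8.6521 - 1.9 = 6.7521 eV

Since eV_s = KE_max:
V_s = KE_max/e = 6.7521 V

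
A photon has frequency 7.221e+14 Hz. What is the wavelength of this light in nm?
415.17 nm

Using the wave equation: c = fλ

Solving for wavelength:
λ = c/f = (3×10⁸ m/s) / (7.221e+14 Hz)
λ = 415.17 nm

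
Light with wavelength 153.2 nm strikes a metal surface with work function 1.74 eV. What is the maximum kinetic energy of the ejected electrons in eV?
6.3530 eV

Using Einstein's photoelectric equation: KE_max = hf - φ = hc/λ - φ

First, calculate the photon energy:
E_photon = hc/λ = (6.626×10⁻³⁴ J·s)(3×10⁸ m/s) / (153.2×10⁻⁹ m)
E_photon = 8.0930 eV

Then, the maximum kinetic energy:
KE_max = E_photon - φ = 8.0930 eV - 1.74 eV = 6.3530 eV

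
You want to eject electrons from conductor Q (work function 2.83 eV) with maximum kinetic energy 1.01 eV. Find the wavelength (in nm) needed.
322.88 nm

From Einstein's equation: KE_max = hc/λ - φ

Rearranging for λ:
hc/λ = KE_max + φ
λ = hc/(KE_max + φ)

Required photon energy:
E_photon = KE_max + φ = 1.01 + 2.83 = 3.84 eV

Required wavelength:
λ = hc/E_photon = (6.626×10⁻³⁴)(3×10⁸) / (3.84 × 1.602×10⁻¹⁹)
λ = 322.88 nm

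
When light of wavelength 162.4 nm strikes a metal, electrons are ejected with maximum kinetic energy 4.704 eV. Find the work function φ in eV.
2.93 eV

From Einstein's photoelectric equation: KE_max = hf - φ = hc/λ - φ

Rearranging for φ:
φ = hc/λ - KE_max

Calculate photon energy:
E_photon = hc/λ = 7.6345 eV

Therefore:
φ = 7.6345 - 4.704 = 2.93 eV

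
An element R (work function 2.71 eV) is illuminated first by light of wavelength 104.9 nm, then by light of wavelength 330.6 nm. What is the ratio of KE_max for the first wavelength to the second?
8.7566

Using Einstein's equation: KE_max = hc/λ - φ

For λ₁ = 104.9 nm:
E₁ = hc/λ₁ = 11.8193 eV
KE₁ = E₁ - φ = 11.8193 - 2.71 = 9.1093 eV

For λ₂ = 330.6 nm:
E₂ = hc/λ₂ = 3.7503 eV
KE₂ = E₂ - φ = 3.7503 - 2.71 = 1.0403 eV

Ratio: KE₁/KE₂ = 9.1093/1.0403 = 8.7566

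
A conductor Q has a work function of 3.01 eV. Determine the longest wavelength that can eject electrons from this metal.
411.91 nm

The threshold wavelength is when the photon energy equals the work function:
hc/λ₀ = φ

Solving for λ₀:
λ₀ = hc/φ = (6.626×10⁻³⁴ J·s)(3×10⁸ m/s) / (3.01 eV × 1.602×10⁻¹⁹ J/eV)
λ₀ = 411.91 nm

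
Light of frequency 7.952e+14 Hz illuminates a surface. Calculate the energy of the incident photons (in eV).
3.2887 eV

Using E = hf:

E = hf = (6.626×10⁻³⁴ J·s)(7.952e+14 Hz)
E = 3.2887 eV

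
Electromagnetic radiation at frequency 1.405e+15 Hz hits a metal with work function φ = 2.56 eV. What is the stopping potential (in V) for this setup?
3.2506 V

The stopping potential V_s satisfies: eV_s = KE_max

First, find KE_max using Einstein's equation:
E_photon = hf = (6.626×10⁻³⁴ J·s)(1.405e+15 Hz) = 5.8106 eV
KE_max = E_photon - φ = 5.8106 - 2.56 = 3.2506 eV

Since eV_s = KE_max:
V_s = KE_max/e = 3.2506 V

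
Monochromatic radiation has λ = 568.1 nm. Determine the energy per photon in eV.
2.1824 eV

Using E = hf = hc/λ:

E = hc/λ = (6.626×10⁻³⁴ J·s)(3×10⁸ m/s) / (568.1×10⁻⁹ m)
E = 2.1824 eV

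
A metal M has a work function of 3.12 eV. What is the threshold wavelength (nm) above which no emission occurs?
397.39 nm

The threshold wavelength is when the photon energy equals the work function:
hc/λ₀ = φ

Solving for λ₀:
λ₀ = hc/φ = (6.626×10⁻³⁴ J·s)(3×10⁸ m/s) / (3.12 eV × 1.602×10⁻¹⁹ J/eV)
λ₀ = 397.39 nm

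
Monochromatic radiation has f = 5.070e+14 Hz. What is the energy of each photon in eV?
2.0968 eV

Using E = hf:

E = hf = (6.626×10⁻³⁴ J·s)(5.070e+14 Hz)
E = 2.0968 eV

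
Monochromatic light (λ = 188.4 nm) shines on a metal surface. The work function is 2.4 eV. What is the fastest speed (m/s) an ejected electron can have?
1.2127e+06 m/s

First, find the maximum kinetic energy:
E_photon = hc/λ = 6.5809 eV
KE_max = E_photon - φ = 6.5809 - 2.4 = 4.1809 eV

Convert to Joules: KE_max = 4.1809 × 1.602×10⁻¹⁹ J = 6.6985e-19 J

Then use KE = ½mv² to find velocity:
v = √(2·KE/m) = √(2 × 6.6985e-19 J / 9.109e-31 kg)
v = 1.2127e+06 m/s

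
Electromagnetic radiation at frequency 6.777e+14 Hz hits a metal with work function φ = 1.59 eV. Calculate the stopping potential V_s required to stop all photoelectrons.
1.2127 V

The stopping potential V_s satisfies: eV_s = KE_max

First, find KE_max using Einstein's equation:
E_photon = hf = (6.626×10⁻³⁴ J·s)(6.777e+14 Hz) = 2.8027 eV
KE_max = E_photon - φ = 2.8027 - 1.59 = 1.2127 eV

Since eV_s = KE_max:
V_s = KE_max/e = 1.2127 V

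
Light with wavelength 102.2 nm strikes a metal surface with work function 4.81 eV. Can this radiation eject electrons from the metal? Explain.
Yes

For photoemission, the photon energy must exceed the work function.

Photon energy: E = hc/λ = 12.1315 eV
Work function: φ = 4.81 eV

Since E_photon (12.1315 eV) > φ (4.81 eV), photoemission WILL occur.
The threshold wavelength is λ₀ = hc/φ = 257.8 nm.
Since 102.2 nm < 257.8 nm, the light has sufficient energy.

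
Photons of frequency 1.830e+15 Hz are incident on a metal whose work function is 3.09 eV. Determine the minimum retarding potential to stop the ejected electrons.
4.4783 V

The stopping potential V_s satisfies: eV_s = KE_max

First, find KE_max using Einstein's equation:
E_photon = hf = (6.626×10⁻³⁴ J·s)(1.830e+15 Hz) = 7.5683 eV
KE_max = E_photon - φ = 7.5683 - 3.09 = 4.4783 eV

Since eV_s = KE_max:
V_s = KE_max/e = 4.4783 V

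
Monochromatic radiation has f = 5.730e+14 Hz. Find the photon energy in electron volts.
2.3697 eV

Using E = hf:

E = hf = (6.626×10⁻³⁴ J·s)(5.730e+14 Hz)
E = 2.3697 eV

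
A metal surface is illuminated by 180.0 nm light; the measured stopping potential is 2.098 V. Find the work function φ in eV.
4.79 eV

The stopping potential gives the maximum kinetic energy: KE_max = eV_s = 2.098 eV

From Einstein's photoelectric equation: KE_max = hc/λ - φ
Rearranging: φ = hc/λ - KE_max

Calculate photon energy:
E_photon = hc/λ = (6.626×10⁻³⁴ J·s)(3×10⁸ m/s) / (180.0×10⁻⁹ m) = 6.8880 eV

Therefore:
φ = 6.8880 - 2.098 = 4.79 eV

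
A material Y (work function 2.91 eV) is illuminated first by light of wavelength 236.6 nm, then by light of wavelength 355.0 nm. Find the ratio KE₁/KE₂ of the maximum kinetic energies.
4.0003

Using Einstein's equation: KE_max = hc/λ - φ

For λ₁ = 236.6 nm:
E₁ = hc/λ₁ = 5.2402 eV
KE₁ = E₁ - φ = 5.2402 - 2.91 = 2.3302 eV

For λ₂ = 355.0 nm:
E₂ = hc/λ₂ = 3.4925 eV
KE₂ = E₂ - φ = 3.4925 - 2.91 = 0.5825 eV

Ratio: KE₁/KE₂ = 2.3302/0.5825 = 4.0003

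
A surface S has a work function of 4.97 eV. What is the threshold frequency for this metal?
1.2017e+15 Hz

The threshold frequency is when the photon energy equals the work function:
hf₀ = φ

Solving for f₀:
f₀ = φ/h = (4.97 eV × 1.602×10⁻¹⁹ J/eV) / (6.626×10⁻³⁴ J·s)
f₀ = 1.2017e+15 Hz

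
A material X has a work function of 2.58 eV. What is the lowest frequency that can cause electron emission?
6.2384e+14 Hz

The threshold frequency is when the photon energy equals the work function:
hf₀ = φ

Solving for f₀:
f₀ = φ/h = (2.58 eV × 1.602×10⁻¹⁹ J/eV) / (6.626×10⁻³⁴ J·s)
f₀ = 6.2384e+14 Hz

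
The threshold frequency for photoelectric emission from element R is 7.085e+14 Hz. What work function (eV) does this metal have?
2.93 eV

At the threshold frequency, photon energy equals work function:
φ = hf₀

Calculating:
φ = (6.626×10⁻³⁴ J·s)(7.085e+14 Hz)
φ = 2.93 eV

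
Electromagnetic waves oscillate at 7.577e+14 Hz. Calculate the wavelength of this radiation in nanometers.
395.66 nm

Using the wave equation: c = fλ

Solving for wavelength:
λ = c/f = (3×10⁸ m/s) / (7.577e+14 Hz)
λ = 395.66 nm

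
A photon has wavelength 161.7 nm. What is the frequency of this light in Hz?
1.8540e+15 Hz

Using the wave equation: c = fλ

Solving for frequency:
f = c/λ = (3×10⁸ m/s) / (161.7×10⁻⁹ m)
f = 1.8540e+15 Hz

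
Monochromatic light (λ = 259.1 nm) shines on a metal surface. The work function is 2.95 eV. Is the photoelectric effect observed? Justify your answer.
Yes

For photoemission, the photon energy must exceed the work function.

Photon energy: E = hc/λ = 4.7852 eV
Work function: φ = 2.95 eV

Since E_photon (4.7852 eV) > φ (2.95 eV), photoemission WILL occur.
The threshold wavelength is λ₀ = hc/φ = 420.3 nm.
Since 259.1 nm < 420.3 nm, the light has sufficient energy.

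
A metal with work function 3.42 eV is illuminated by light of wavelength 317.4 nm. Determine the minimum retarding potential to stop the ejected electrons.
0.4862 V

The stopping potential V_s satisfies: eV_s = KE_max

First, find KE_max using Einstein's equation:
E_photon = hc/λ = 3.9062 eV
KE_max = E_photon - φ = 3.9062 - 3.42 = 0.4862 eV

Since eV_s = KE_max:
V_s = KE_max/e = 0.4862 V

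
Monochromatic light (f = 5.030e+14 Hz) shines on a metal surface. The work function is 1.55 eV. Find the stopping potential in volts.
0.5302 V

The stopping potential V_s satisfies: eV_s = KE_max

First, find KE_max using Einstein's equation:
E_photon = hf = (6.626×10⁻³⁴ J·s)(5.030e+14 Hz) = 2.0802 eV
KE_max = E_photon - φ = 2.0802 - 1.55 = 0.5302 eV

Since eV_s = KE_max:
V_s = KE_max/e = 0.5302 V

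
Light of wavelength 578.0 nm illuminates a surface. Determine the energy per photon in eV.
2.1451 eV

Using E = hf = hc/λ:

E = hc/λ = (6.626×10⁻³⁴ J·s)(3×10⁸ m/s) / (578.0×10⁻⁹ m)
E = 2.1451 eV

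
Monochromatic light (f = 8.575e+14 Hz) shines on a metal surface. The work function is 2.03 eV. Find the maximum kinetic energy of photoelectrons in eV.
1.5163 eV

Using Einstein's photoelectric equation: KE_max = hf - φ

First, calculate the photon energy:
E_photon = hf = (6.626×10⁻³⁴ J·s)(8.575e+14 Hz)
E_photon = 3.5463 eV

Then, the maximum kinetic energy:
KE_max = E_photon - φ = 3.5463 eV - 2.03 eV = 1.5163 eV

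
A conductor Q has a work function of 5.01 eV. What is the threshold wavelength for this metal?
247.47 nm

The threshold wavelength is when the photon energy equals the work function:
hc/λ₀ = φ

Solving for λ₀:
λ₀ = hc/φ = (6.626×10⁻³⁴ J·s)(3×10⁸ m/s) / (5.01 eV × 1.602×10⁻¹⁹ J/eV)
λ₀ = 247.47 nm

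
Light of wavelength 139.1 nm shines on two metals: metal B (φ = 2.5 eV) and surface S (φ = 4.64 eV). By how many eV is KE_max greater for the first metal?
2.1400 eV

Using KE_max = hc/λ - φ for each metal:

Photon energy: E = hc/λ = 8.9133 eV

For metal B (φ₁ = 2.5 eV):
KE₁ = E - φ₁ = 8.9133 - 2.5 = 6.4133 eV

For surface S (φ₂ = 4.64 eV):
KE₂ = E - φ₂ = 8.9133 - 4.64 = 4.2733 eV

Difference:
ΔKE = KE₁ - KE₂ = 6.4133 - 4.2733 = 2.1400 eV

Note: The difference equals the difference in work functions: 4.64 - 2.5 = 2.14 eV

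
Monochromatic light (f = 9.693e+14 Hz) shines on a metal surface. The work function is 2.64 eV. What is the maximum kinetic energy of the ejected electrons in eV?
1.3687 eV

Using Einstein's photoelectric equation: KE_max = hf - φ

First, calculate the photon energy:
E_photon = hf = (6.626×10⁻³⁴ J·s)(9.693e+14 Hz)
E_photon = 4.0087 eV

Then, the maximum kinetic energy:
KE_max = E_photon - φ = 4.0087 eV - 2.64 eV = 1.3687 eV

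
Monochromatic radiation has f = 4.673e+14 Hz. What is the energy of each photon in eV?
1.9326 eV

Using E = hf:

E = hf = (6.626×10⁻³⁴ J·s)(4.673e+14 Hz)
E = 1.9326 eV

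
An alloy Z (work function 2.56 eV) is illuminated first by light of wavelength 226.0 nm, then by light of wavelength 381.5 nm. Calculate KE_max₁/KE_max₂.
4.2412

Using Einstein's equation: KE_max = hc/λ - φ

For λ₁ = 226.0 nm:
E₁ = hc/λ₁ = 5.4860 eV
KE₁ = E₁ - φ = 5.4860 - 2.56 = 2.9260 eV

For λ₂ = 381.5 nm:
E₂ = hc/λ₂ = 3.2499 eV
KE₂ = E₂ - φ = 3.2499 - 2.56 = 0.6899 eV

Ratio: KE₁/KE₂ = 2.9260/0.6899 = 4.2412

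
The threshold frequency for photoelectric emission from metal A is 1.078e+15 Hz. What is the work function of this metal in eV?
4.46 eV

At the threshold frequency, photon energy equals work function:
φ = hf₀

Calculating:
φ = (6.626×10⁻³⁴ J·s)(1.078e+15 Hz)
φ = 4.46 eV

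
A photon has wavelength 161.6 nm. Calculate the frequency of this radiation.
1.8552e+15 Hz

Using the wave equation: c = fλ

Solving for frequency:
f = c/λ = (3×10⁸ m/s) / (161.6×10⁻⁹ m)
f = 1.8552e+15 Hz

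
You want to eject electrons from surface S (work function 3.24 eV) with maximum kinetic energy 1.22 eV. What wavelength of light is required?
277.99 nm

From Einstein's equation: KE_max = hc/λ - φ

Rearranging for λ:
hc/λ = KE_max + φ
λ = hc/(KE_max + φ)

Required photon energy:
E_photon = KE_max + φ = 1.22 + 3.24 = 4.46 eV

Required wavelength:
λ = hc/E_photon = (6.626×10⁻³⁴)(3×10⁸) / (4.46 × 1.602×10⁻¹⁹)
λ = 277.99 nm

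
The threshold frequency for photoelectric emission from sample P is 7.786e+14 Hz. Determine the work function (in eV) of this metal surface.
3.22 eV

At the threshold frequency, photon energy equals work function:
φ = hf₀

Calculating:
φ = (6.626×10⁻³⁴ J·s)(7.786e+14 Hz)
φ = 3.22 eV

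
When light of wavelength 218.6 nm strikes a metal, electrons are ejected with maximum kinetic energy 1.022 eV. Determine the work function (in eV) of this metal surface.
4.65 eV

From Einstein's photoelectric equation: KE_max = hf - φ = hc/λ - φ

Rearranging for φ:
φ = hc/λ - KE_max

Calculate photon energy:
E_photon = hc/λ = 5.6717 eV

Therefore:
φ = 5.6717 - 1.022 = 4.65 eV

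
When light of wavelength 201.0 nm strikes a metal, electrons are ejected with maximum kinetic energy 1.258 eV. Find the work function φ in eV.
4.91 eV

From Einstein's photoelectric equation: KE_max = hf - φ = hc/λ - φ

Rearranging for φ:
φ = hc/λ - KE_max

Calculate photon energy:
E_photon = hc/λ = 6.1684 eV

Therefore:
φ = 6.1684 - 1.258 = 4.91 eV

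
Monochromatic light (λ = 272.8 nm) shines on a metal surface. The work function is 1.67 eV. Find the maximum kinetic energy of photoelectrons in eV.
2.8749 eV

Using Einstein's photoelectric equation: KE_max = hf - φ = hc/λ - φ

First, calculate the photon energy:
E_photon = hc/λ = (6.626×10⁻³⁴ J·s)(3×10⁸ m/s) / (272.8×10⁻⁹ m)
E_photon = 4.5449 eV

Then, the maximum kinetic energy:
KE_max = E_photon - φ = 4.5449 eV - 1.67 eV = 2.8749 eV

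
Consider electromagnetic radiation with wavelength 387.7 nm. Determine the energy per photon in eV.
3.1979 eV

Using E = hf = hc/λ:

E = hc/λ = (6.626×10⁻³⁴ J·s)(3×10⁸ m/s) / (387.7×10⁻⁹ m)
E = 3.1979 eV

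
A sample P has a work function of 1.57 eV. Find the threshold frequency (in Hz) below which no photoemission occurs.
3.7962e+14 Hz

The threshold frequency is when the photon energy equals the work function:
hf₀ = φ

Solving for f₀:
f₀ = φ/h = (1.57 eV × 1.602×10⁻¹⁹ J/eV) / (6.626×10⁻³⁴ J·s)
f₀ = 3.7962e+14 Hz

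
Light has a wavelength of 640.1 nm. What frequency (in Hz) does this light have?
4.6835e+14 Hz

Using the wave equation: c = fλ

Solving for frequency:
f = c/λ = (3×10⁸ m/s) / (640.1×10⁻⁹ m)
f = 4.6835e+14 Hz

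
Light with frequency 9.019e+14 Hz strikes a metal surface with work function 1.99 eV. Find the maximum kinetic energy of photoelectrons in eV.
1.7400 eV

Using Einstein's photoelectric equation: KE_max = hf - φ

First, calculate the photon energy:
E_photon = hf = (6.626×10⁻³⁴ J·s)(9.019e+14 Hz)
E_photon = 3.7300 eV

Then, the maximum kinetic energy:
KE_max = E_photon - φ = 3.7300 eV - 1.99 eV = 1.7400 eV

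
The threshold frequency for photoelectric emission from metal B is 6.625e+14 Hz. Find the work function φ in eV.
2.74 eV

At the threshold frequency, photon energy equals work function:
φ = hf₀

Calculating:
φ = (6.626×10⁻³⁴ J·s)(6.625e+14 Hz)
φ = 2.74 eV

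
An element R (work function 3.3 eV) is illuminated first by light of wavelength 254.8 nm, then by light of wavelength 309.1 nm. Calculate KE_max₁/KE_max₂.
2.2020

Using Einstein's equation: KE_max = hc/λ - φ

For λ₁ = 254.8 nm:
E₁ = hc/λ₁ = 4.8659 eV
KE₁ = E₁ - φ = 4.8659 - 3.3 = 1.5659 eV

For λ₂ = 309.1 nm:
E₂ = hc/λ₂ = 4.0111 eV
KE₂ = E₂ - φ = 4.0111 - 3.3 = 0.7111 eV

Ratio: KE₁/KE₂ = 1.5659/0.7111 = 2.2020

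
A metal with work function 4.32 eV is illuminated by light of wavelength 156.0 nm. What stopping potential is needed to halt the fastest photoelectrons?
3.6277 V

The stopping potential V_s satisfies: eV_s = KE_max

First, find KE_max using Einstein's equation:
E_photon = hc/λ = 7.9477 eV
KE_max = E_photon - φ = 7.9477 - 4.32 = 3.6277 eV

Since eV_s = KE_max:
V_s = KE_max/e = 3.6277 V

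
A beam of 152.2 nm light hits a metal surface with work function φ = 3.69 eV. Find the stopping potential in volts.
4.4561 V

The stopping potential V_s satisfies: eV_s = KE_max

First, find KE_max using Einstein's equation:
E_photon = hc/λ = 8.1461 eV
KE_max = E_photon - φ = 8.1461 - 3.69 = 4.4561 eV

Since eV_s = KE_max:
V_s = KE_max/e = 4.4561 V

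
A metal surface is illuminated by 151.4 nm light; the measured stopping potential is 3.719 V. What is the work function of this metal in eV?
4.47 eV

The stopping potential gives the maximum kinetic energy: KE_max = eV_s = 3.719 eV

From Einstein's photoelectric equation: KE_max = hc/λ - φ
Rearranging: φ = hc/λ - KE_max

Calculate photon energy:
E_photon = hc/λ = (6.626×10⁻³⁴ J·s)(3×10⁸ m/s) / (151.4×10⁻⁹ m) = 8.1892 eV

Therefore:
φ = 8.1892 - 3.719 = 4.47 eV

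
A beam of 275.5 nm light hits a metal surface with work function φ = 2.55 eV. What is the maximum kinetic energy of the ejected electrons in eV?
1.9503 eV

Using Einstein's photoelectric equation: KE_max = hf - φ = hc/λ - φ

First, calculate the photon energy:
E_photon = hc/λ = (6.626×10⁻³⁴ J·s)(3×10⁸ m/s) / (275.5×10⁻⁹ m)
E_photon = 4.5003 eV

Then, the maximum kinetic energy:
KE_max = E_photon - φ = 4.5003 eV - 2.55 eV = 1.9503 eV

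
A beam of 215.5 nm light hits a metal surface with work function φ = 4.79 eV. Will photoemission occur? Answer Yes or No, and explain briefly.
Yes

For photoemission, the photon energy must exceed the work function.

Photon energy: E = hc/λ = 5.7533 eV
Work function: φ = 4.79 eV

Since E_photon (5.7533 eV) > φ (4.79 eV), photoemission WILL occur.
The threshold wavelength is λ₀ = hc/φ = 258.8 nm.
Since 215.5 nm < 258.8 nm, the light has sufficient energy.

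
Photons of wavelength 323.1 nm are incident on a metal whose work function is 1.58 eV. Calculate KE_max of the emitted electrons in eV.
2.2573 eV

Using Einstein's photoelectric equation: KE_max = hf - φ = hc/λ - φ

First, calculate the photon energy:
E_photon = hc/λ = (6.626×10⁻³⁴ J·s)(3×10⁸ m/s) / (323.1×10⁻⁹ m)
E_photon = 3.8373 eV

Then, the maximum kinetic energy:
KE_max = E_photon - φ = 3.8373 eV - 1.58 eV = 2.2573 eV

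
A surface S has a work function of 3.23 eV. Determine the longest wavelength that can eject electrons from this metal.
383.85 nm

The threshold wavelength is when the photon energy equals the work function:
hc/λ₀ = φ

Solving for λ₀:
λ₀ = hc/φ = (6.626×10⁻³⁴ J·s)(3×10⁸ m/s) / (3.23 eV × 1.602×10⁻¹⁹ J/eV)
λ₀ = 383.85 nm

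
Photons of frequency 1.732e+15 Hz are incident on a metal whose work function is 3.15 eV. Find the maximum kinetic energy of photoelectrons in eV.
4.0130 eV

Using Einstein's photoelectric equation: KE_max = hf - φ

First, calculate the photon energy:
E_photon = hf = (6.626×10⁻³⁴ J·s)(1.732e+15 Hz)
E_photon = 7.1630 eV

Then, the maximum kinetic energy:
KE_max = E_photon - φ = 7.1630 eV - 3.15 eV = 4.0130 eV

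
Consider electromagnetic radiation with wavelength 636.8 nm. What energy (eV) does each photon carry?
1.9470 eV

Using E = hf = hc/λ:

E = hc/λ = (6.626×10⁻³⁴ J·s)(3×10⁸ m/s) / (636.8×10⁻⁹ m)
E = 1.9470 eV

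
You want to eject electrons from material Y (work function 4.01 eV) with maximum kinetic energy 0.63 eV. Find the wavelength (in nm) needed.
267.21 nm

From Einstein's equation: KE_max = hc/λ - φ

Rearranging for λ:
hc/λ = KE_max + φ
λ = hc/(KE_max + φ)

Required photon energy:
E_photon = KE_max + φ = 0.63 + 4.01 = 4.64 eV

Required wavelength:
λ = hc/E_photon = (6.626×10⁻³⁴)(3×10⁸) / (4.64 × 1.602×10⁻¹⁹)
λ = 267.21 nm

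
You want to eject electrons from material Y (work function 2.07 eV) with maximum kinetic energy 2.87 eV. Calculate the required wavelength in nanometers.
250.98 nm

From Einstein's equation: KE_max = hc/λ - φ

Rearranging for λ:
hc/λ = KE_max + φ
λ = hc/(KE_max + φ)

Required photon energy:
E_photon = KE_max + φ = 2.87 + 2.07 = 4.94 eV

Required wavelength:
λ = hc/E_photon = (6.626×10⁻³⁴)(3×10⁸) / (4.94 × 1.602×10⁻¹⁹)
λ = 250.98 nm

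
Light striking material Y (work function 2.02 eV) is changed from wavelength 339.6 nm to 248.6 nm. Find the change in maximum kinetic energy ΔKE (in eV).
1.3364 eV

Using Einstein's equation: KE_max = hc/λ - φ

For λ₁ = 339.6 nm:
KE₁ = hc/λ₁ - φ = 3.6509 - 2.02 = 1.6309 eV

For λ₂ = 248.6 nm:
KE₂ = hc/λ₂ - φ = 4.9873 - 2.02 = 2.9673 eV

Change in KE:
ΔKE = KE₂ - KE₁ = 2.9673 - 1.6309 = 1.3364 eV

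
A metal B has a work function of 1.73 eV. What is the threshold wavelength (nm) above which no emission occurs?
716.67 nm

The threshold wavelength is when the photon energy equals the work function:
hc/λ₀ = φ

Solving for λ₀:
λ₀ = hc/φ = (6.626×10⁻³⁴ J·s)(3×10⁸ m/s) / (1.73 eV × 1.602×10⁻¹⁹ J/eV)
λ₀ = 716.67 nm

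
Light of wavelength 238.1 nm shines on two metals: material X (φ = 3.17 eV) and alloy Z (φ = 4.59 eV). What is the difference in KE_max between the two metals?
1.4200 eV

Using KE_max = hc/λ - φ for each metal:

Photon energy: E = hc/λ = 5.2072 eV

For material X (φ₁ = 3.17 eV):
KE₁ = E - φ₁ = 5.2072 - 3.17 = 2.0372 eV

For alloy Z (φ₂ = 4.59 eV):
KE₂ = E - φ₂ = 5.2072 - 4.59 = 0.6172 eV

Difference:
ΔKE = KE₁ - KE₂ = 2.0372 - 0.6172 = 1.4200 eV

Note: The difference equals the difference in work functions: 4.59 - 3.17 = 1.42 eV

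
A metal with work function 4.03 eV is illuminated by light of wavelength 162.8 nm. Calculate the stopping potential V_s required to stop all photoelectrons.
3.5857 V

The stopping potential V_s satisfies: eV_s = KE_max

First, find KE_max using Einstein's equation:
E_photon = hc/λ = 7.6157 eV
KE_max = E_photon - φ = 7.6157 - 4.03 = 3.5857 eV

Since eV_s = KE_max:
V_s = KE_max/e = 3.5857 V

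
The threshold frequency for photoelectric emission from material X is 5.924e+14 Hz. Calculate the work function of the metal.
2.45 eV

At the threshold frequency, photon energy equals work function:
φ = hf₀

Calculating:
φ = (6.626×10⁻³⁴ J·s)(5.924e+14 Hz)
φ = 2.45 eV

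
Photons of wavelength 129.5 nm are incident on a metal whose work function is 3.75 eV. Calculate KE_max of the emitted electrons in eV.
5.8241 eV

Using Einstein's photoelectric equation: KE_max = hf - φ = hc/λ - φ

First, calculate the photon energy:
E_photon = hc/λ = (6.626×10⁻³⁴ J·s)(3×10⁸ m/s) / (129.5×10⁻⁹ m)
E_photon = 9.5741 eV

Then, the maximum kinetic energy:
KE_max = E_photon - φ = 9.5741 eV - 3.75 eV = 5.8241 eV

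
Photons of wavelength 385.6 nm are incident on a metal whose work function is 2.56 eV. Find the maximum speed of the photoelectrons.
4.8014e+05 m/s

First, find the maximum kinetic energy:
E_photon = hc/λ = 3.2154 eV
KE_max = E_photon - φ = 3.2154 - 2.56 = 0.6554 eV

Convert to Joules: KE_max = 0.6554 × 1.602×10⁻¹⁹ J = 1.0500e-19 J

Then use KE = ½mv² to find velocity:
v = √(2·KE/m) = √(2 × 1.0500e-19 J / 9.109e-31 kg)
v = 4.8014e+05 m/s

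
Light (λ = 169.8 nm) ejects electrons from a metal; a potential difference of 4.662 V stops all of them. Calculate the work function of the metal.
2.64 eV

The stopping potential gives the maximum kinetic energy: KE_max = eV_s = 4.662 eV

From Einstein's photoelectric equation: KE_max = hc/λ - φ
Rearranging: φ = hc/λ - KE_max

Calculate photon energy:
E_photon = hc/λ = (6.626×10⁻³⁴ J·s)(3×10⁸ m/s) / (169.8×10⁻⁹ m) = 7.3018 eV

Therefore:
φ = 7.3018 - 4.662 = 2.64 eV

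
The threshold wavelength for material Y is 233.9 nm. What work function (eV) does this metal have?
5.30 eV

At the threshold wavelength, photon energy equals work function:
φ = hc/λ₀

Calculating:
φ = (6.626×10⁻³⁴ J·s)(3×10⁸ m/s) / (233.9×10⁻⁹ m)
φ = 5.30 eV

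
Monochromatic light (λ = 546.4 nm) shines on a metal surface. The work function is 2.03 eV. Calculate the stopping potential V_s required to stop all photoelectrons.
0.2391 V

The stopping potential V_s satisfies: eV_s = KE_max

First, find KE_max using Einstein's equation:
E_photon = hc/λ = 2.2691 eV
KE_max = E_photon - φ = 2.2691 - 2.03 = 0.2391 eV

Since eV_s = KE_max:
V_s = KE_max/e = 0.2391 V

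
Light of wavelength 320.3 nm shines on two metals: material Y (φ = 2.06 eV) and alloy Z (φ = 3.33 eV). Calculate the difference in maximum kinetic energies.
1.2700 eV

Using KE_max = hc/λ - φ for each metal:

Photon energy: E = hc/λ = 3.8709 eV

For material Y (φ₁ = 2.06 eV):
KE₁ = E - φ₁ = 3.8709 - 2.06 = 1.8109 eV

For alloy Z (φ₂ = 3.33 eV):
KE₂ = E - φ₂ = 3.8709 - 3.33 = 0.5409 eV

Difference:
ΔKE = KE₁ - KE₂ = 1.8109 - 0.5409 = 1.2700 eV

Note: The difference equals the difference in work functions: 3.33 - 2.06 = 1.27 eV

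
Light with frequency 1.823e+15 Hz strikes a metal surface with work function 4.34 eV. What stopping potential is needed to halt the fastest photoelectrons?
3.1993 V

The stopping potential V_s satisfies: eV_s = KE_max

First, find KE_max using Einstein's equation:
E_photon = hf = (6.626×10⁻³⁴ J·s)(1.823e+15 Hz) = 7.5393 eV
KE_max = E_photon - φ = 7.5393 - 4.34 = 3.1993 eV

Since eV_s = KE_max:
V_s = KE_max/e = 3.1993 V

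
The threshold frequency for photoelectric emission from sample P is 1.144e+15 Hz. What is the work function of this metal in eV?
4.73 eV

At the threshold frequency, photon energy equals work function:
φ = hf₀

Calculating:
φ = (6.626×10⁻³⁴ J·s)(1.144e+15 Hz)
φ = 4.73 eV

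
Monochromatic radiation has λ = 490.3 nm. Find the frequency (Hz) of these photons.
6.1145e+14 Hz

Using the wave equation: c = fλ

Solving for frequency:
f = c/λ = (3×10⁸ m/s) / (490.3×10⁻⁹ m)
f = 6.1145e+14 Hz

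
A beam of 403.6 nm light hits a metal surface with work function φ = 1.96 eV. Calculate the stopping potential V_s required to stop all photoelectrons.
1.1120 V

The stopping potential V_s satisfies: eV_s = KE_max

First, find KE_max using Einstein's equation:
E_photon = hc/λ = 3.0720 eV
KE_max = E_photon - φ = 3.0720 - 1.96 = 1.1120 eV

Since eV_s = KE_max:
V_s = KE_max/e = 1.1120 V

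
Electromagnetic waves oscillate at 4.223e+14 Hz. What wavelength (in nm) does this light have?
709.90 nm

Using the wave equation: c = fλ

Solving for wavelength:
λ = c/f = (3×10⁸ m/s) / (4.223e+14 Hz)
λ = 709.90 nm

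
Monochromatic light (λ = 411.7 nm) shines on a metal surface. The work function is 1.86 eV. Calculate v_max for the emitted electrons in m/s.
6.3645e+05 m/s

First, find the maximum kinetic energy:
E_photon = hc/λ = 3.0115 eV
KE_max = E_photon - φ = 3.0115 - 1.86 = 1.1515 eV

Convert to Joules: KE_max = 1.1515 × 1.602×10⁻¹⁹ J = 1.8449e-19 J

Then use KE = ½mv² to find velocity:
v = √(2·KE/m) = √(2 × 1.8449e-19 J / 9.109e-31 kg)
v = 6.3645e+05 m/s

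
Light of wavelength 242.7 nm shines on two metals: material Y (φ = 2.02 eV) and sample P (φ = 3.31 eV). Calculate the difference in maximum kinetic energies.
1.2900 eV

Using KE_max = hc/λ - φ for each metal:

Photon energy: E = hc/λ = 5.1085 eV

For material Y (φ₁ = 2.02 eV):
KE₁ = E - φ₁ = 5.1085 - 2.02 = 3.0885 eV

For sample P (φ₂ = 3.31 eV):
KE₂ = E - φ₂ = 5.1085 - 3.31 = 1.7985 eV

Difference:
ΔKE = KE₁ - KE₂ = 3.0885 - 1.7985 = 1.2900 eV

Note: The difference equals the difference in work functions: 3.31 - 2.02 = 1.29 eV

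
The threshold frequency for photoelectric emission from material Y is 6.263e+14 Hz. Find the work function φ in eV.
2.59 eV

At the threshold frequency, photon energy equals work function:
φ = hf₀

Calculating:
φ = (6.626×10⁻³⁴ J·s)(6.263e+14 Hz)
φ = 2.59 eV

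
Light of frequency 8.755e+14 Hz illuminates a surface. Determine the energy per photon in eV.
3.6208 eV

Using E = hf:

E = hf = (6.626×10⁻³⁴ J·s)(8.755e+14 Hz)
E = 3.6208 eV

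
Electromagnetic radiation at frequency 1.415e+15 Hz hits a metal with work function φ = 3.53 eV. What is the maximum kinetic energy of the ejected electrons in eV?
2.3220 eV

Using Einstein's photoelectric equation: KE_max = hf - φ

First, calculate the photon energy:
E_photon = hf = (6.626×10⁻³⁴ J·s)(1.415e+15 Hz)
E_photon = 5.8520 eV

Then, the maximum kinetic energy:
KE_max = E_photon - φ = 5.8520 eV - 3.53 eV = 2.3220 eV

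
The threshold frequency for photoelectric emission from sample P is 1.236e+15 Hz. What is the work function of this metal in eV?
5.11 eV

At the threshold frequency, photon energy equals work function:
φ = hf₀

Calculating:
φ = (6.626×10⁻³⁴ J·s)(1.236e+15 Hz)
φ = 5.11 eV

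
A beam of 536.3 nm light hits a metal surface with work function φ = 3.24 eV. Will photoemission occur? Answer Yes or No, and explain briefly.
No

For photoemission, the photon energy must exceed the work function.

Photon energy: E = hc/λ = 2.3118 eV
Work function: φ = 3.24 eV

Since E_photon (2.3118 eV) < φ (3.24 eV), photoemission will NOT occur.
The threshold wavelength is λ₀ = hc/φ = 382.7 nm.
Since 536.3 nm > 382.7 nm, the photons lack sufficient energy.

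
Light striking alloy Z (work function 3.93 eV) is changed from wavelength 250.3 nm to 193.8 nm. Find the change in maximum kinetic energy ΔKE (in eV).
1.4441 eV

Using Einstein's equation: KE_max = hc/λ - φ

For λ₁ = 250.3 nm:
KE₁ = hc/λ₁ - φ = 4.9534 - 3.93 = 1.0234 eV

For λ₂ = 193.8 nm:
KE₂ = hc/λ₂ - φ = 6.3975 - 3.93 = 2.4675 eV

Change in KE:
ΔKE = KE₂ - KE₁ = 2.4675 - 1.0234 = 1.4441 eV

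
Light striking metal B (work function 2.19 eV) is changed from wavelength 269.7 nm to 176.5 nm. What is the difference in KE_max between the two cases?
2.4275 eV

Using Einstein's equation: KE_max = hc/λ - φ

For λ₁ = 269.7 nm:
KE₁ = hc/λ₁ - φ = 4.5971 - 2.19 = 2.4071 eV

For λ₂ = 176.5 nm:
KE₂ = hc/λ₂ - φ = 7.0246 - 2.19 = 4.8346 eV

Change in KE:
ΔKE = KE₂ - KE₁ = 4.8346 - 2.4071 = 2.4275 eV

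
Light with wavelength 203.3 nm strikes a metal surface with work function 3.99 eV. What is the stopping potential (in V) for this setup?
2.1086 V

The stopping potential V_s satisfies: eV_s = KE_max

First, find KE_max using Einstein's equation:
E_photon = hc/λ = 6.0986 eV
KE_max = E_photon - φ = 6.0986 - 3.99 = 2.1086 eV

Since eV_s = KE_max:
V_s = KE_max/e = 2.1086 V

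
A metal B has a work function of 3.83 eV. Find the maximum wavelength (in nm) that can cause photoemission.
323.72 nm

The threshold wavelength is when the photon energy equals the work function:
hc/λ₀ = φ

Solving for λ₀:
λ₀ = hc/φ = (6.626×10⁻³⁴ J·s)(3×10⁸ m/s) / (3.83 eV × 1.602×10⁻¹⁹ J/eV)
λ₀ = 323.72 nm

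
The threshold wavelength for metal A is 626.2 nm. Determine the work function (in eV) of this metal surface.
1.98 eV

At the threshold wavelength, photon energy equals work function:
φ = hc/λ₀

Calculating:
φ = (6.626×10⁻³⁴ J·s)(3×10⁸ m/s) / (626.2×10⁻⁹ m)
φ = 1.98 eV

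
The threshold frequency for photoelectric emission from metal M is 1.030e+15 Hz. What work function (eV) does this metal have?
4.26 eV

At the threshold frequency, photon energy equals work function:
φ = hf₀

Calculating:
φ = (6.626×10⁻³⁴ J·s)(1.030e+15 Hz)
φ = 4.26 eV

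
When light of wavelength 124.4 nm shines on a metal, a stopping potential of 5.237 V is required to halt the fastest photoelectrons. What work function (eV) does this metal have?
4.73 eV

The stopping potential gives the maximum kinetic energy: KE_max = eV_s = 5.237 eV

From Einstein's photoelectric equation: KE_max = hc/λ - φ
Rearranging: φ = hc/λ - KE_max

Calculate photon energy:
E_photon = hc/λ = (6.626×10⁻³⁴ J·s)(3×10⁸ m/s) / (124.4×10⁻⁹ m) = 9.9666 eV

Therefore:
φ = 9.9666 - 5.237 = 4.73 eV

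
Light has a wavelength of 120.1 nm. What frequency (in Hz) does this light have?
2.4962e+15 Hz

Using the wave equation: c = fλ

Solving for frequency:
f = c/λ = (3×10⁸ m/s) / (120.1×10⁻⁹ m)
f = 2.4962e+15 Hz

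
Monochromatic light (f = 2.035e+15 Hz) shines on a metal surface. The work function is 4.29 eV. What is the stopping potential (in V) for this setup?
4.1261 V

The stopping potential V_s satisfies: eV_s = KE_max

First, find KE_max using Einstein's equation:
E_photon = hf = (6.626×10⁻³⁴ J·s)(2.035e+15 Hz) = 8.4161 eV
KE_max = E_photon - φ = 8.4161 - 4.29 = 4.1261 eV

Since eV_s = KE_max:
V_s = KE_max/e = 4.1261 V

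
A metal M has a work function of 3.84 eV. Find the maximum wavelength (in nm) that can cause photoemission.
322.88 nm

The threshold wavelength is when the photon energy equals the work function:
hc/λ₀ = φ

Solving for λ₀:
λ₀ = hc/φ = (6.626×10⁻³⁴ J·s)(3×10⁸ m/s) / (3.84 eV × 1.602×10⁻¹⁹ J/eV)
λ₀ = 322.88 nm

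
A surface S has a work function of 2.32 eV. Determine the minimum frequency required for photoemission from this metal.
5.6097e+14 Hz

The threshold frequency is when the photon energy equals the work function:
hf₀ = φ

Solving for f₀:
f₀ = φ/h = (2.32 eV × 1.602×10⁻¹⁹ J/eV) / (6.626×10⁻³⁴ J·s)
f₀ = 5.6097e+14 Hz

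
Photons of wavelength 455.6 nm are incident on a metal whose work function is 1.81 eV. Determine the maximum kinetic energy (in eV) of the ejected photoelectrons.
0.9113 eV

Using Einstein's photoelectric equation: KE_max = hf - φ = hc/λ - φ

First, calculate the photon energy:
E_photon = hc/λ = (6.626×10⁻³⁴ J·s)(3×10⁸ m/s) / (455.6×10⁻⁹ m)
E_photon = 2.7213 eV

Then, the maximum kinetic energy:
KE_max = E_photon - φ = 2.7213 eV - 1.81 eV = 0.9113 eV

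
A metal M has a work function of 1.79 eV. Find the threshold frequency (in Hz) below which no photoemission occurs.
4.3282e+14 Hz

The threshold frequency is when the photon energy equals the work function:
hf₀ = φ

Solving for f₀:
f₀ = φ/h = (1.79 eV × 1.602×10⁻¹⁹ J/eV) / (6.626×10⁻³⁴ J·s)
f₀ = 4.3282e+14 Hz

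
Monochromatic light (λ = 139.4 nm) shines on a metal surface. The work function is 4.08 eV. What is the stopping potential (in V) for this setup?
4.8141 V

The stopping potential V_s satisfies: eV_s = KE_max

First, find KE_max using Einstein's equation:
E_photon = hc/λ = 8.8941 eV
KE_max = E_photon - φ = 8.8941 - 4.08 = 4.8141 eV

Since eV_s = KE_max:
V_s = KE_max/e = 4.8141 V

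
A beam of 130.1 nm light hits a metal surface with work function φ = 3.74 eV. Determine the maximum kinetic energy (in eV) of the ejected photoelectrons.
5.7899 eV

Using Einstein's photoelectric equation: KE_max = hf - φ = hc/λ - φ

First, calculate the photon energy:
E_photon = hc/λ = (6.626×10⁻³⁴ J·s)(3×10⁸ m/s) / (130.1×10⁻⁹ m)
E_photon = 9.5299 eV

Then, the maximum kinetic energy:
KE_max = E_photon - φ = 9.5299 eV - 3.74 eV = 5.7899 eV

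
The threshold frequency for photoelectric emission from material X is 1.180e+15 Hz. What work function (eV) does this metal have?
4.88 eV

At the threshold frequency, photon energy equals work function:
φ = hf₀

Calculating:
φ = (6.626×10⁻³⁴ J·s)(1.180e+15 Hz)
φ = 4.88 eV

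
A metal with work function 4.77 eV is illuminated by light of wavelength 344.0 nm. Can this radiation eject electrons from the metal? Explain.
No

For photoemission, the photon energy must exceed the work function.

Photon energy: E = hc/λ = 3.6042 eV
Work function: φ = 4.77 eV

Since E_photon (3.6042 eV) < φ (4.77 eV), photoemission will NOT occur.
The threshold wavelength is λ₀ = hc/φ = 259.9 nm.
Since 344.0 nm > 259.9 nm, the photons lack sufficient energy.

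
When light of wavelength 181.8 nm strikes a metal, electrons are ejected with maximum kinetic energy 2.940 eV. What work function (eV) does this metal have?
3.88 eV

From Einstein's photoelectric equation: KE_max = hf - φ = hc/λ - φ

Rearranging for φ:
φ = hc/λ - KE_max

Calculate photon energy:
E_photon = hc/λ = 6.8198 eV

Therefore:
φ = 6.8198 - 2.940 = 3.88 eV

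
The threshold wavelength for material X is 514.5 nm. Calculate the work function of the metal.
2.41 eV

At the threshold wavelength, photon energy equals work function:
φ = hc/λ₀

Calculating:
φ = (6.626×10⁻³⁴ J·s)(3×10⁸ m/s) / (514.5×10⁻⁹ m)
φ = 2.41 eV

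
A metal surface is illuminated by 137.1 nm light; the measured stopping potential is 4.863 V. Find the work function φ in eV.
4.18 eV

The stopping potential gives the maximum kinetic energy: KE_max = eV_s = 4.863 eV

From Einstein's photoelectric equation: KE_max = hc/λ - φ
Rearranging: φ = hc/λ - KE_max

Calculate photon energy:
E_photon = hc/λ = (6.626×10⁻³⁴ J·s)(3×10⁸ m/s) / (137.1×10⁻⁹ m) = 9.0433 eV

Therefore:
φ = 9.0433 - 4.863 = 4.18 eV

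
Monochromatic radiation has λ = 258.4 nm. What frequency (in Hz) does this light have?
1.1602e+15 Hz

Using the wave equation: c = fλ

Solving for frequency:
f = c/λ = (3×10⁸ m/s) / (258.4×10⁻⁹ m)
f = 1.1602e+15 Hz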